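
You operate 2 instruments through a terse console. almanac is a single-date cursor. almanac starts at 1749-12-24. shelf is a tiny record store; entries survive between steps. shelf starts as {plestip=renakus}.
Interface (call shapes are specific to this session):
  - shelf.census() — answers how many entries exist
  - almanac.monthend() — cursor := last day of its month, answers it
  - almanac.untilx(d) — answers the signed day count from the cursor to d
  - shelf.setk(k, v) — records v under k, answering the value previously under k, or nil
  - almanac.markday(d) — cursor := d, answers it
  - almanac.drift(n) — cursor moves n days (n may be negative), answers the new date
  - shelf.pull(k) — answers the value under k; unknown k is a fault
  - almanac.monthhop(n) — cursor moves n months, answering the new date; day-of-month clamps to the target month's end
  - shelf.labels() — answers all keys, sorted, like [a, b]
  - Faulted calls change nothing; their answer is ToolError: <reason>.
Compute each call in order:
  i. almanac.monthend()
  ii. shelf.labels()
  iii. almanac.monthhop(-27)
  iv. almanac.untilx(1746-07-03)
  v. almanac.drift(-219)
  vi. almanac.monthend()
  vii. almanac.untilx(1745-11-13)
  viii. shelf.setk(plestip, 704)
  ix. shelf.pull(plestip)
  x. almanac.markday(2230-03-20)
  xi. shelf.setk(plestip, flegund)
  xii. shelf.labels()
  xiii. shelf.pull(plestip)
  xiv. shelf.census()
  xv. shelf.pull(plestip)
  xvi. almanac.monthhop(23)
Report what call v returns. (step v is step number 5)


Answer: 1747-02-23

Derivation:
>> almanac.monthend()
<< 1749-12-31
>> shelf.labels()
<< [plestip]
>> almanac.monthhop(n='-27')
<< 1747-09-30
>> almanac.untilx(d='1746-07-03')
<< -454
>> almanac.drift(n='-219')
<< 1747-02-23
>> almanac.monthend()
<< 1747-02-28
>> almanac.untilx(d='1745-11-13')
<< -472
>> shelf.setk(k='plestip', v='704')
<< renakus
>> shelf.pull(k='plestip')
<< 704
>> almanac.markday(d='2230-03-20')
<< 2230-03-20
>> shelf.setk(k='plestip', v='flegund')
<< 704
>> shelf.labels()
<< [plestip]
>> shelf.pull(k='plestip')
<< flegund
>> shelf.census()
<< 1
>> shelf.pull(k='plestip')
<< flegund
>> almanac.monthhop(n='23')
<< 2232-02-20


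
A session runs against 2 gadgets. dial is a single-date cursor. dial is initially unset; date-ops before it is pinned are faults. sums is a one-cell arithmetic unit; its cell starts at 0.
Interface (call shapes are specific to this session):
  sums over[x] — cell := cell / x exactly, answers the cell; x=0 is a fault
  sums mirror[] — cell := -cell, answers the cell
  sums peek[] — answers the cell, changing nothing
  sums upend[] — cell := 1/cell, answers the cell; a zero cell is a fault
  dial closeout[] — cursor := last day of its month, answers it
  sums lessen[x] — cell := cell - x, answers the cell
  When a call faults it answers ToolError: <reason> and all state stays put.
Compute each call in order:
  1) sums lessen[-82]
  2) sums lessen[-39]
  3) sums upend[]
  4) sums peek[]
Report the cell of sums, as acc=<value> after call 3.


Step: sums lessen[x='-82']
Result: 82
Step: sums lessen[x='-39']
Result: 121
Step: sums upend[]
Result: 1/121
Step: sums peek[]
Result: 1/121

Answer: acc=1/121


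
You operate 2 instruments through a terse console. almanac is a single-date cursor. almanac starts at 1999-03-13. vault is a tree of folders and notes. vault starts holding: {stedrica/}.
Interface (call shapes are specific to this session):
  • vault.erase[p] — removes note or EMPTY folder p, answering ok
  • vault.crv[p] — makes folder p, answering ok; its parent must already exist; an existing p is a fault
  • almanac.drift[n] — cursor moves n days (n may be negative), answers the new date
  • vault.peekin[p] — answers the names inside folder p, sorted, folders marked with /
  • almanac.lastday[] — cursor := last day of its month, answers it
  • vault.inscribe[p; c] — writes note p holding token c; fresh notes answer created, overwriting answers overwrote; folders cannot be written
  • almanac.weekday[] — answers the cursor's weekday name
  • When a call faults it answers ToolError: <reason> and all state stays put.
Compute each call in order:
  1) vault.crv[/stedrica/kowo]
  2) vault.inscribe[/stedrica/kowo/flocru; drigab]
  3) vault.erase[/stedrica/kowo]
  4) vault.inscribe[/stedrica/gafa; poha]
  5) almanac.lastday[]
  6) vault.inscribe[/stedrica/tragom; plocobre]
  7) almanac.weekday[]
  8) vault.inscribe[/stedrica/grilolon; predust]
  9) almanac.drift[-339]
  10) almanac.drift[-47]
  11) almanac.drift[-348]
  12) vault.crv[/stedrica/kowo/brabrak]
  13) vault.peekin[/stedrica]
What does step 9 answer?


-> crv(p=/stedrica/kowo)
<- ok
-> inscribe(p=/stedrica/kowo/flocru, c=drigab)
<- created
-> erase(p=/stedrica/kowo)
<- ToolError: not empty
-> inscribe(p=/stedrica/gafa, c=poha)
<- created
-> lastday()
<- 1999-03-31
-> inscribe(p=/stedrica/tragom, c=plocobre)
<- created
-> weekday()
<- Wednesday
-> inscribe(p=/stedrica/grilolon, c=predust)
<- created
-> drift(n=-339)
<- 1998-04-26
-> drift(n=-47)
<- 1998-03-10
-> drift(n=-348)
<- 1997-03-27
-> crv(p=/stedrica/kowo/brabrak)
<- ok
-> peekin(p=/stedrica)
<- [gafa, grilolon, kowo/, tragom]

Answer: 1998-04-26


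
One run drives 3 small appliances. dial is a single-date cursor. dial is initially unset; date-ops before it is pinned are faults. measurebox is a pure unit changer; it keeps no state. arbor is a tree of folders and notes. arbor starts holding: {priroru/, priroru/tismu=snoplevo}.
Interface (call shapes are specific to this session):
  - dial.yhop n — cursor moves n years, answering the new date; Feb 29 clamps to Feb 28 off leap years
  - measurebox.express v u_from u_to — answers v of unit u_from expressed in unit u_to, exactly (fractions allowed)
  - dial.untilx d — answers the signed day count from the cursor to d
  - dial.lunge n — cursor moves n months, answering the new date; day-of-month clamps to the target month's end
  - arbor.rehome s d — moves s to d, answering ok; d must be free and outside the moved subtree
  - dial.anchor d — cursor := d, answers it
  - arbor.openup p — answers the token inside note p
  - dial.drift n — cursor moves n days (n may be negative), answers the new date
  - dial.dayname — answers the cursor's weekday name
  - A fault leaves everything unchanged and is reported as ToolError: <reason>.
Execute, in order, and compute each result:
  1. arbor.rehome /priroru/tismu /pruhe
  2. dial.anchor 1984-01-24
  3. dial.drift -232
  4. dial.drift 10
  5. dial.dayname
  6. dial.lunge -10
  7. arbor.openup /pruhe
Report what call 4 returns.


Answer: 1983-06-16

Derivation:
Then arbor.rehome passing s='/priroru/tismu', d='/pruhe', which returns ok.
Calling dial.anchor passing d='1984-01-24', and get 1984-01-24.
I use dial.drift passing n='-232', → 1983-06-06.
Next I call dial.drift passing n='10', which returns 1983-06-16.
Using dial.dayname, and get Thursday.
I call dial.lunge passing n='-10', which returns 1982-08-16.
I invoke arbor.openup passing p='/pruhe', yielding snoplevo.


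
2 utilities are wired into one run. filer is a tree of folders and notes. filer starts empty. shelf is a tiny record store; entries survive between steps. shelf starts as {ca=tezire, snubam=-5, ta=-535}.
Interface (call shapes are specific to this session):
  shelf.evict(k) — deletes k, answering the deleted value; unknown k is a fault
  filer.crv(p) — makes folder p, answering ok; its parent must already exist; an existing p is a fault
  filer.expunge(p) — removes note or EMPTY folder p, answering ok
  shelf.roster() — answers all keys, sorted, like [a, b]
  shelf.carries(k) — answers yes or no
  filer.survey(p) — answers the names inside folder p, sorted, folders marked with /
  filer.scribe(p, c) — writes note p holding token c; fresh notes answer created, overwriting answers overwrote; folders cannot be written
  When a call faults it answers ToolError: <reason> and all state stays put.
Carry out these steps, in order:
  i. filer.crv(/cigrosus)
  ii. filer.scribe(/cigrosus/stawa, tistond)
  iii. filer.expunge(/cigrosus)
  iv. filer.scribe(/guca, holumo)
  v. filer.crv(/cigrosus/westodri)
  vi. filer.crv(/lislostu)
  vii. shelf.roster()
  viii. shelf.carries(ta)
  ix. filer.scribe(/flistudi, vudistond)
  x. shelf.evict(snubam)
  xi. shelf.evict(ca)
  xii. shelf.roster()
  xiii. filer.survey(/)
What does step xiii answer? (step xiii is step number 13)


[in] filer.crv /cigrosus
= ok
[in] filer.scribe /cigrosus/stawa tistond
= created
[in] filer.expunge /cigrosus
= ToolError: not empty
[in] filer.scribe /guca holumo
= created
[in] filer.crv /cigrosus/westodri
= ok
[in] filer.crv /lislostu
= ok
[in] shelf.roster
= [ca, snubam, ta]
[in] shelf.carries ta
= yes
[in] filer.scribe /flistudi vudistond
= created
[in] shelf.evict snubam
= -5
[in] shelf.evict ca
= tezire
[in] shelf.roster
= [ta]
[in] filer.survey /
= [cigrosus/, flistudi, guca, lislostu/]

Answer: [cigrosus/, flistudi, guca, lislostu/]


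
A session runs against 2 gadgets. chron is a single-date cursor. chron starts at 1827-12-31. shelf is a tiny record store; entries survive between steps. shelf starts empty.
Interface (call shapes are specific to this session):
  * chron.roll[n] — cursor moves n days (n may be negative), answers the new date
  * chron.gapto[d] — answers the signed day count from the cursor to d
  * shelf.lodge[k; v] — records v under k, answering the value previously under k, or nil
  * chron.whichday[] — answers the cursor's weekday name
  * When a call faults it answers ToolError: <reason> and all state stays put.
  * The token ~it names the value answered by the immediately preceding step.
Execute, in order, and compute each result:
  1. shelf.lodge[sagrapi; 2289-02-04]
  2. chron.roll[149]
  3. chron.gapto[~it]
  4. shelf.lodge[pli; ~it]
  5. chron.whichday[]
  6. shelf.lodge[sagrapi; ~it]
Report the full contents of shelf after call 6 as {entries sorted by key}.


-- shelf.lodge(k=sagrapi, v=2289-02-04) : nil
-- chron.roll(n=149) : 1828-05-28
-- chron.gapto(d=~it) : 0
-- shelf.lodge(k=pli, v=~it) : nil
-- chron.whichday() : Wednesday
-- shelf.lodge(k=sagrapi, v=~it) : 2289-02-04

Answer: {pli=0, sagrapi=Wednesday}


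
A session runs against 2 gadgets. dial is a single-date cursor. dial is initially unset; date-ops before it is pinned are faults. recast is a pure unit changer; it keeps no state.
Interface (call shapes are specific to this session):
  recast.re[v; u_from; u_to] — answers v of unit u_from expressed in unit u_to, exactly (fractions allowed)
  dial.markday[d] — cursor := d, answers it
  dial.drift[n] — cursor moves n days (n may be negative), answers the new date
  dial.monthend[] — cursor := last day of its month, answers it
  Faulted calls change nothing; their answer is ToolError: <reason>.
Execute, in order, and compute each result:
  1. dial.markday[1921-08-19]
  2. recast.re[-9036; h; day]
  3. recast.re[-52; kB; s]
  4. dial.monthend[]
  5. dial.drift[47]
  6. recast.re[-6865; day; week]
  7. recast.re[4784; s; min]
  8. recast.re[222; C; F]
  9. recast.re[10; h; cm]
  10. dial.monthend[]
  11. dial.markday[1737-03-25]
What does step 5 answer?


# dial.markday(d=1921-08-19) -> 1921-08-19
# recast.re(v=-9036, u_from=h, u_to=day) -> -753/2
# recast.re(v=-52, u_from=kB, u_to=s) -> ToolError: incompatible units
# dial.monthend() -> 1921-08-31
# dial.drift(n=47) -> 1921-10-17
# recast.re(v=-6865, u_from=day, u_to=week) -> -6865/7
# recast.re(v=4784, u_from=s, u_to=min) -> 1196/15
# recast.re(v=222, u_from=C, u_to=F) -> 2158/5
# recast.re(v=10, u_from=h, u_to=cm) -> ToolError: incompatible units
# dial.monthend() -> 1921-10-31
# dial.markday(d=1737-03-25) -> 1737-03-25

Answer: 1921-10-17


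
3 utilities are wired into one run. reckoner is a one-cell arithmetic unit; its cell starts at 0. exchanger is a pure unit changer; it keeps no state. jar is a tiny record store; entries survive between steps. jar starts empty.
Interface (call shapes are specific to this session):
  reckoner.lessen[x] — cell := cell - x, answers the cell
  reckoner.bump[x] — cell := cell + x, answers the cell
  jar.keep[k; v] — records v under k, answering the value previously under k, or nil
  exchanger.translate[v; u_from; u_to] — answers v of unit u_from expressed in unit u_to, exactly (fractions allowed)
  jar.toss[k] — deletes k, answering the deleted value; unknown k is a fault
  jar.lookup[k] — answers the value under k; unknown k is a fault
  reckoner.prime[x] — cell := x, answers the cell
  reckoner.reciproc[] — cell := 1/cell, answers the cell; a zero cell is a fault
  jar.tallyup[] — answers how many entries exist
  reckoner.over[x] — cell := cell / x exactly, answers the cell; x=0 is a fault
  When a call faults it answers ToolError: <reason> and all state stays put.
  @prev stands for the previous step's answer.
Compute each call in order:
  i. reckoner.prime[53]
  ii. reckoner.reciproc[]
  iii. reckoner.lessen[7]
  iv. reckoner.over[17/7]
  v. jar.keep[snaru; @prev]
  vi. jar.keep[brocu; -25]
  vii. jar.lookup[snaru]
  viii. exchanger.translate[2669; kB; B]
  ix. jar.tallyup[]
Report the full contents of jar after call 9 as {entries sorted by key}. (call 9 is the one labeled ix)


Answer: {brocu=-25, snaru=-2590/901}

Derivation:
# reckoner.prime(x: 53) : 53
# reckoner.reciproc() : 1/53
# reckoner.lessen(x: 7) : -370/53
# reckoner.over(x: 17/7) : -2590/901
# jar.keep(k: snaru, v: @prev) : nil
# jar.keep(k: brocu, v: -25) : nil
# jar.lookup(k: snaru) : -2590/901
# exchanger.translate(v: 2669, u_from: kB, u_to: B) : 2669000
# jar.tallyup() : 2


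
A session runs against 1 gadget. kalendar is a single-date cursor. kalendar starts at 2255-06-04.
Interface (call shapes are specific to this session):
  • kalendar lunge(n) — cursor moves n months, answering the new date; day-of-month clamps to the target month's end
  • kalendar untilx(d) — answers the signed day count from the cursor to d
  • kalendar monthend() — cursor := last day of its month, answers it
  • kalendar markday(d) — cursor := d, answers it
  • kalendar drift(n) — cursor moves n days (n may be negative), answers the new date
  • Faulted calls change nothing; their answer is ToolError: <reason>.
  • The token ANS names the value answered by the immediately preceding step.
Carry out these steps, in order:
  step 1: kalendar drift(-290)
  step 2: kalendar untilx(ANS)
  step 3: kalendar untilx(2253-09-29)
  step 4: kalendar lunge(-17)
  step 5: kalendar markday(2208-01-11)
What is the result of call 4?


Answer: 2253-03-18

Derivation:
% kalendar drift n→-290
= 2254-08-18
% kalendar untilx d→ANS
= 0
% kalendar untilx d→2253-09-29
= -323
% kalendar lunge n→-17
= 2253-03-18
% kalendar markday d→2208-01-11
= 2208-01-11


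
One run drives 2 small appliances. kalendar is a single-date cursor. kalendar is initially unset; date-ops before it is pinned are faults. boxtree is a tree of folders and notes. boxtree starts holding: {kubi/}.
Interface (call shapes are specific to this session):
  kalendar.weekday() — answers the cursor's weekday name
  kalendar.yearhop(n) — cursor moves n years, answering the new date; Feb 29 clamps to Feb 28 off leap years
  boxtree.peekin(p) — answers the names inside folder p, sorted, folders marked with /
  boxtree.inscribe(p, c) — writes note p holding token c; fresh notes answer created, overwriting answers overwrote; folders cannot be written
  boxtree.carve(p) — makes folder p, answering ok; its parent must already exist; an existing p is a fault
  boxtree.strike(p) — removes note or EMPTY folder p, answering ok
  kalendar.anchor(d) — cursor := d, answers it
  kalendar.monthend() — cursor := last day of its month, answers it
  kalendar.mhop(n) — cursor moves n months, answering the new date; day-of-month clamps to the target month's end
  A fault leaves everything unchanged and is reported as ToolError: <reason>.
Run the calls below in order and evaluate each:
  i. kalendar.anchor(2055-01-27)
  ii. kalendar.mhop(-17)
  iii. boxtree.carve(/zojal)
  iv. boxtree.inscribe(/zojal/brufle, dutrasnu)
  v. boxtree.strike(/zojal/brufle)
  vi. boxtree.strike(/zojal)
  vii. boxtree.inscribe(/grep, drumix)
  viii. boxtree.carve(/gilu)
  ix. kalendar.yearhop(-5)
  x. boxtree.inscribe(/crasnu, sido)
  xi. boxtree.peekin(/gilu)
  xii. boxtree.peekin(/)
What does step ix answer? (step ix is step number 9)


-- anchor(d→2055-01-27) == 2055-01-27
-- mhop(n→-17) == 2053-08-27
-- carve(p→/zojal) == ok
-- inscribe(p→/zojal/brufle, c→dutrasnu) == created
-- strike(p→/zojal/brufle) == ok
-- strike(p→/zojal) == ok
-- inscribe(p→/grep, c→drumix) == created
-- carve(p→/gilu) == ok
-- yearhop(n→-5) == 2048-08-27
-- inscribe(p→/crasnu, c→sido) == created
-- peekin(p→/gilu) == []
-- peekin(p→/) == [crasnu, gilu/, grep, kubi/]

Answer: 2048-08-27


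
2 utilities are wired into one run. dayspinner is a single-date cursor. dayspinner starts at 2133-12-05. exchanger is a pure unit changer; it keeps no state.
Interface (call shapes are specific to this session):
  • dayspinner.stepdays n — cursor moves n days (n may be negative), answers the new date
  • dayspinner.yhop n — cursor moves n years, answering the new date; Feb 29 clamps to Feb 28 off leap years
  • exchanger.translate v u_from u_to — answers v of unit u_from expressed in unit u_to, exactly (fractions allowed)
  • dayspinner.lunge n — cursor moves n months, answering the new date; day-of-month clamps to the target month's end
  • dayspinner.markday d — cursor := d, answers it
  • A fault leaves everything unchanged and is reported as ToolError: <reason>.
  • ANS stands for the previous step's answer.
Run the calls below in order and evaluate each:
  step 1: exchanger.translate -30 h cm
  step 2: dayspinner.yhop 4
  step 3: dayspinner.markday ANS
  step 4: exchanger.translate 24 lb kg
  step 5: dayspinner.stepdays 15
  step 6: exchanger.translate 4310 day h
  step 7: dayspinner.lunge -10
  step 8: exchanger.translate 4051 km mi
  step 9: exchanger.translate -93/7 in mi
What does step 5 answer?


$ exchanger.translate v: -30 u_from: h u_to: cm
[out] ToolError: incompatible units
$ dayspinner.yhop n: 4
[out] 2137-12-05
$ dayspinner.markday d: ANS
[out] 2137-12-05
$ exchanger.translate v: 24 u_from: lb u_to: kg
[out] 136077711/12500000
$ dayspinner.stepdays n: 15
[out] 2137-12-20
$ exchanger.translate v: 4310 u_from: day u_to: h
[out] 103440
$ dayspinner.lunge n: -10
[out] 2137-02-20
$ exchanger.translate v: 4051 u_from: km u_to: mi
[out] 63296875/25146
$ exchanger.translate v: -93/7 u_from: in u_to: mi
[out] -31/147840

Answer: 2137-12-20


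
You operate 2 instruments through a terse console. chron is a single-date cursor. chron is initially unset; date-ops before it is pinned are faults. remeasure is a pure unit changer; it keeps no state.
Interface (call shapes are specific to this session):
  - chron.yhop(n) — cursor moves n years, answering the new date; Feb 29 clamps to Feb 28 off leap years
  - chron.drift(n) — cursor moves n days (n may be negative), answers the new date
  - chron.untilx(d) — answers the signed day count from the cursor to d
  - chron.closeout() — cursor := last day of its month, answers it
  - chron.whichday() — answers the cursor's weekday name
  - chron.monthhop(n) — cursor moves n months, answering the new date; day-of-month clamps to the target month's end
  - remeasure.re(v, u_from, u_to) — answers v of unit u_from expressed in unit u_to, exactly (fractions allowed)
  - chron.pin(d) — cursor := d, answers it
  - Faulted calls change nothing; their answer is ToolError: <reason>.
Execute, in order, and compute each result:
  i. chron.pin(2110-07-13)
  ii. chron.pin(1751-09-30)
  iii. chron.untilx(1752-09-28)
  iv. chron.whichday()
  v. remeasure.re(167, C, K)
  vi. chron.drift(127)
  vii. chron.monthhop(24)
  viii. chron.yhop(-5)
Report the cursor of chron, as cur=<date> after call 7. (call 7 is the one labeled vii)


==> chron.pin(d='2110-07-13')
<== 2110-07-13
==> chron.pin(d='1751-09-30')
<== 1751-09-30
==> chron.untilx(d='1752-09-28')
<== 364
==> chron.whichday()
<== Thursday
==> remeasure.re(v='167', u_from='C', u_to='K')
<== 8803/20
==> chron.drift(n='127')
<== 1752-02-04
==> chron.monthhop(n='24')
<== 1754-02-04
==> chron.yhop(n='-5')
<== 1749-02-04

Answer: cur=1754-02-04


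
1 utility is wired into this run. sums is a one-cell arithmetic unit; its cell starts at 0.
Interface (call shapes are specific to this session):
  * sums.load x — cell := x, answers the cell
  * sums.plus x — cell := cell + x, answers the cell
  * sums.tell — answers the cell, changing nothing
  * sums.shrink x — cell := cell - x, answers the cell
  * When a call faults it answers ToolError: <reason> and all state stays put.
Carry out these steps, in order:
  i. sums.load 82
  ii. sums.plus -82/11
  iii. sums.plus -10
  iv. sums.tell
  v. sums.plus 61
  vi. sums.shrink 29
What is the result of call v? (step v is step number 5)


Answer: 1381/11

Derivation:
Step: load[x=82]
Result: 82
Step: plus[x=-82/11]
Result: 820/11
Step: plus[x=-10]
Result: 710/11
Step: tell[]
Result: 710/11
Step: plus[x=61]
Result: 1381/11
Step: shrink[x=29]
Result: 1062/11


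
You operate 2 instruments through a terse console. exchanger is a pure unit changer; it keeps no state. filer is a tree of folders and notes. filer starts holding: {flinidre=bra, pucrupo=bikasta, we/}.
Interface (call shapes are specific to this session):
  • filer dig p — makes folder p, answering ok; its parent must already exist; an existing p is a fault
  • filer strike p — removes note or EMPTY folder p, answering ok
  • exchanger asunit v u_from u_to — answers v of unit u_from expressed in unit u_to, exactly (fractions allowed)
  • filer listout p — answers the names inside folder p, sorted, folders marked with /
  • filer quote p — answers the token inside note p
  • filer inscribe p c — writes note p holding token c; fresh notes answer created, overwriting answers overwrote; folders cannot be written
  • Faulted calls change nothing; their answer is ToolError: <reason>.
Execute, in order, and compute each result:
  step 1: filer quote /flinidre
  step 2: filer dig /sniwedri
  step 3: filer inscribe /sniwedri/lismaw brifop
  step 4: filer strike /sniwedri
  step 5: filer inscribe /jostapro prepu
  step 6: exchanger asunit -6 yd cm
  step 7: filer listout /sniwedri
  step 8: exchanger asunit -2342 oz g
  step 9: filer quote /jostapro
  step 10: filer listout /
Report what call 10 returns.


Answer: [flinidre, jostapro, pucrupo, sniwedri/, we/]

Derivation:
% filer quote p='/flinidre'
[out] bra
% filer dig p='/sniwedri'
[out] ok
% filer inscribe p='/sniwedri/lismaw' c='brifop'
[out] created
% filer strike p='/sniwedri'
[out] ToolError: not empty
% filer inscribe p='/jostapro' c='prepu'
[out] created
% exchanger asunit v='-6' u_from='yd' u_to='cm'
[out] -13716/25
% filer listout p='/sniwedri'
[out] [lismaw]
% exchanger asunit v='-2342' u_from='oz' u_to='g'
[out] -53115666527/800000
% filer quote p='/jostapro'
[out] prepu
% filer listout p='/'
[out] [flinidre, jostapro, pucrupo, sniwedri/, we/]


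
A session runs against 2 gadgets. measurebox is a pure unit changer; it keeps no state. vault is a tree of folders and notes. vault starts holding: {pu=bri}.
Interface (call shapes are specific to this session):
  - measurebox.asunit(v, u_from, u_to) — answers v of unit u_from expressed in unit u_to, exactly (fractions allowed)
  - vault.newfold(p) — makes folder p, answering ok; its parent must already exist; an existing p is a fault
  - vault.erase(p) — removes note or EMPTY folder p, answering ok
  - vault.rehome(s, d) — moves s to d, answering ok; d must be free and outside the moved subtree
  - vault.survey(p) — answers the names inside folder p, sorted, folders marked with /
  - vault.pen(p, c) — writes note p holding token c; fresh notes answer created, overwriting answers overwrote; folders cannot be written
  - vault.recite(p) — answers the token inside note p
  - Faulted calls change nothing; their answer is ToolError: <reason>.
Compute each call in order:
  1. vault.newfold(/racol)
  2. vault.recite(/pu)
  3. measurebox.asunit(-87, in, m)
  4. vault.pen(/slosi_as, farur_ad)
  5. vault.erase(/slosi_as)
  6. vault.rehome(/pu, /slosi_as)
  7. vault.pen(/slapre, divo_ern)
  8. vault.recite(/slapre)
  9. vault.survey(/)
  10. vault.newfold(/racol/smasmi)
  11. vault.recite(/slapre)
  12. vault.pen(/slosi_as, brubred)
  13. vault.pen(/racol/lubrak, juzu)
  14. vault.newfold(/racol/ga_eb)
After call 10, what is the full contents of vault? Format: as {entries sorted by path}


Do: vault.newfold[/racol]
See: ok
Do: vault.recite[/pu]
See: bri
Do: measurebox.asunit[-87; in; m]
See: -11049/5000
Do: vault.pen[/slosi_as; farur_ad]
See: created
Do: vault.erase[/slosi_as]
See: ok
Do: vault.rehome[/pu; /slosi_as]
See: ok
Do: vault.pen[/slapre; divo_ern]
See: created
Do: vault.recite[/slapre]
See: divo_ern
Do: vault.survey[/]
See: [racol/, slapre, slosi_as]
Do: vault.newfold[/racol/smasmi]
See: ok
Do: vault.recite[/slapre]
See: divo_ern
Do: vault.pen[/slosi_as; brubred]
See: overwrote
Do: vault.pen[/racol/lubrak; juzu]
See: created
Do: vault.newfold[/racol/ga_eb]
See: ok

Answer: {racol/, racol/smasmi/, slapre=divo_ern, slosi_as=bri}


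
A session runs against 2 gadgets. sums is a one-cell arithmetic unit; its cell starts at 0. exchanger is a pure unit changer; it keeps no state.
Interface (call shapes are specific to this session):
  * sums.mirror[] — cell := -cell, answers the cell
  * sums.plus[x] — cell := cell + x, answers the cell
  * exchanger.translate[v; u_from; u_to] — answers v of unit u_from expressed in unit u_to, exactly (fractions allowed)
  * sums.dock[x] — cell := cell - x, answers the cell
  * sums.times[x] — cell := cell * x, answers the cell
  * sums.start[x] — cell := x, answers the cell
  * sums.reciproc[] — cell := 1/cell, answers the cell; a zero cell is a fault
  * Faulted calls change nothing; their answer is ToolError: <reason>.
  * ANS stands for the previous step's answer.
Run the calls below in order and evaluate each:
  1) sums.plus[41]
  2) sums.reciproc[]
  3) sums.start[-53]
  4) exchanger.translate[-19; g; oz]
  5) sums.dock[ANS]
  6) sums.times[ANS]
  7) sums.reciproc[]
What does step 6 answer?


Answer: 5634164765544272721/2057460381222169

Derivation:
Invoking sums.plus on x: 41, — result: 41.
Then sums.reciproc, and see 1/41.
I invoke sums.start on x: -53, which returns -53.
I try exchanger.translate on v: -19, u_from: g, u_to: oz: -30400000/45359237.
I try sums.dock on x: ANS, and observe -2373639561/45359237.
Then sums.times on x: ANS: 5634164765544272721/2057460381222169.
I invoke sums.reciproc(), which returns 2057460381222169/5634164765544272721.


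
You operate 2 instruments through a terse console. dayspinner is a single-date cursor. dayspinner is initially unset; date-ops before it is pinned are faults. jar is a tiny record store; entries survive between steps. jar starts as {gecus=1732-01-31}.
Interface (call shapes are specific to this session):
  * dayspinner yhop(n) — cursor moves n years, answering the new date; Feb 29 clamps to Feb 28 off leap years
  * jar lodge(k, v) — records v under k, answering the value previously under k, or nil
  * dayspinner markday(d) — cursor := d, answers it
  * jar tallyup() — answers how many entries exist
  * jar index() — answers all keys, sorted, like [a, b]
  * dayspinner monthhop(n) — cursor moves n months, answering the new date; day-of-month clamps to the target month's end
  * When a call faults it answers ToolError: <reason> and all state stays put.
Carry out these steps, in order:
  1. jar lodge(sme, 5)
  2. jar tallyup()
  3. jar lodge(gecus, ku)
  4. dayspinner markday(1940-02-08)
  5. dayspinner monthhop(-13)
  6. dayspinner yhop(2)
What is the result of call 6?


Answer: 1941-01-08

Derivation:
==> jar lodge(sme, 5)
<== nil
==> jar tallyup()
<== 2
==> jar lodge(gecus, ku)
<== 1732-01-31
==> dayspinner markday(1940-02-08)
<== 1940-02-08
==> dayspinner monthhop(-13)
<== 1939-01-08
==> dayspinner yhop(2)
<== 1941-01-08


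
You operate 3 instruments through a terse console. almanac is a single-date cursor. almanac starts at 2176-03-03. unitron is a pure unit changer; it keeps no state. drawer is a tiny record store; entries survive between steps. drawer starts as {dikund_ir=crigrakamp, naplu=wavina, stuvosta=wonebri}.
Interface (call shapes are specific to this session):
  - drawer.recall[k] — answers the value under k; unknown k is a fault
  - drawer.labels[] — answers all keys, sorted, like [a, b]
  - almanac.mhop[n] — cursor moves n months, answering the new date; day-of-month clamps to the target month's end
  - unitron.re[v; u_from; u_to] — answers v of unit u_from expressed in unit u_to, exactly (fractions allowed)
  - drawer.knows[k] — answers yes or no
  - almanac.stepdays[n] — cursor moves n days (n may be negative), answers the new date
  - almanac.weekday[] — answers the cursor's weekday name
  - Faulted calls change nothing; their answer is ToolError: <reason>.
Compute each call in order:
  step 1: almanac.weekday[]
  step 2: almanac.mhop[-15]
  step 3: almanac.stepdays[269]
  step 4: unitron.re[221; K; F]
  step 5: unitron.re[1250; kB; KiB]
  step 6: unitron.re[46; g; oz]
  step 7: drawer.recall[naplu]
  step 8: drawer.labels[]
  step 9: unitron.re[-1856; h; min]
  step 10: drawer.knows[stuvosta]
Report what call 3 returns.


Answer: 2175-08-29

Derivation:
$ almanac.weekday
  Sunday
$ almanac.mhop n=-15
  2174-12-03
$ almanac.stepdays n=269
  2175-08-29
$ unitron.re v=221 u_from=K u_to=F
  -6187/100
$ unitron.re v=1250 u_from=kB u_to=KiB
  78125/64
$ unitron.re v=46 u_from=g u_to=oz
  73600000/45359237
$ drawer.recall k=naplu
  wavina
$ drawer.labels
  [dikund_ir, naplu, stuvosta]
$ unitron.re v=-1856 u_from=h u_to=min
  -111360
$ drawer.knows k=stuvosta
  yes


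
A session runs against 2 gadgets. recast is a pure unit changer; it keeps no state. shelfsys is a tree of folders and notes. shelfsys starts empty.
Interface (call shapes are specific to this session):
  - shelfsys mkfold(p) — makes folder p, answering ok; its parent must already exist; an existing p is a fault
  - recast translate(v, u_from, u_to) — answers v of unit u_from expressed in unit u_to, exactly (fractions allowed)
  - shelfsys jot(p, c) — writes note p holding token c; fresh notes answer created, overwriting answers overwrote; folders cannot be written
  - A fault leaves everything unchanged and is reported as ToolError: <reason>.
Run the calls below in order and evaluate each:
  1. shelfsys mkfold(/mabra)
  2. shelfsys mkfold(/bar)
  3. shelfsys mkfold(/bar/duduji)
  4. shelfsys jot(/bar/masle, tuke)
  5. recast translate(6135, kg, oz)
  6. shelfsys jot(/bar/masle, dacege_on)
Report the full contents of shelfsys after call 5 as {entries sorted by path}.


Answer: {bar/, bar/duduji/, bar/masle=tuke, mabra/}

Derivation:
I call shelfsys mkfold using p=/mabra, and observe ok.
I run shelfsys mkfold using p=/bar, yielding ok.
I use shelfsys mkfold using p=/bar/duduji, and get ok.
Using shelfsys jot using p=/bar/masle, c=tuke, — result: created.
Next I call recast translate using v=6135, u_from=kg, u_to=oz, and observe 9816000000000/45359237.
Invoking shelfsys jot using p=/bar/masle, c=dacege_on: overwrote.


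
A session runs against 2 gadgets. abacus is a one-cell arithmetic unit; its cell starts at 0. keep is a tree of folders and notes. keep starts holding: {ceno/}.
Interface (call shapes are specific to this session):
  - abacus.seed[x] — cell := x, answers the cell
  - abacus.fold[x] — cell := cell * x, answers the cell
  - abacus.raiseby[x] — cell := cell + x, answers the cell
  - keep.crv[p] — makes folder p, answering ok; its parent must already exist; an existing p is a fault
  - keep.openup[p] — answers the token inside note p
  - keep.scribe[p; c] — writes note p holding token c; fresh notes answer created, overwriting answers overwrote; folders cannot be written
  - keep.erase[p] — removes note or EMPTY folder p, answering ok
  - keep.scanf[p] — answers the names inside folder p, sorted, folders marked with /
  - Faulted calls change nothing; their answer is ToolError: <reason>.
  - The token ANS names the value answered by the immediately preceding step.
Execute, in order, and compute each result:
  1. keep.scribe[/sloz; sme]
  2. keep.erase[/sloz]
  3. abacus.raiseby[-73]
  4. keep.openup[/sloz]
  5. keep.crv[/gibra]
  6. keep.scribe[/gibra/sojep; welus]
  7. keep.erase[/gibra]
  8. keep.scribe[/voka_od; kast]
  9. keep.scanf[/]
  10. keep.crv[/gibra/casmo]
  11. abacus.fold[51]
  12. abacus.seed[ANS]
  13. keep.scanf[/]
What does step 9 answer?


;; scribe(p: /sloz, c: sme) == created
;; erase(p: /sloz) == ok
;; raiseby(x: -73) == -73
;; openup(p: /sloz) == ToolError: not found
;; crv(p: /gibra) == ok
;; scribe(p: /gibra/sojep, c: welus) == created
;; erase(p: /gibra) == ToolError: not empty
;; scribe(p: /voka_od, c: kast) == created
;; scanf(p: /) == [ceno/, gibra/, voka_od]
;; crv(p: /gibra/casmo) == ok
;; fold(x: 51) == -3723
;; seed(x: ANS) == -3723
;; scanf(p: /) == [ceno/, gibra/, voka_od]

Answer: [ceno/, gibra/, voka_od]


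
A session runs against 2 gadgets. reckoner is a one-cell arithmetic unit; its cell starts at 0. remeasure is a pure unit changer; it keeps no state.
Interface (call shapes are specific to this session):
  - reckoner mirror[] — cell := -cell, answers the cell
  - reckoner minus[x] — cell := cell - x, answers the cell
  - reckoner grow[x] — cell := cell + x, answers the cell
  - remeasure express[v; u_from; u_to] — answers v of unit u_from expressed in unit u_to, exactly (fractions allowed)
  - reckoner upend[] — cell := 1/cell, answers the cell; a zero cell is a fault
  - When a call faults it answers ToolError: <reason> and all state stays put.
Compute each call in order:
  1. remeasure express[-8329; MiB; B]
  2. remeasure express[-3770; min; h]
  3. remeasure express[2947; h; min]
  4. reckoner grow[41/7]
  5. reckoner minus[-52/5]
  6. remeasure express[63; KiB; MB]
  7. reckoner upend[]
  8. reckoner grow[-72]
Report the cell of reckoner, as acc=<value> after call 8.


~$ remeasure express v=-8329 u_from=MiB u_to=B
:: -8733589504
~$ remeasure express v=-3770 u_from=min u_to=h
:: -377/6
~$ remeasure express v=2947 u_from=h u_to=min
:: 176820
~$ reckoner grow x=41/7
:: 41/7
~$ reckoner minus x=-52/5
:: 569/35
~$ remeasure express v=63 u_from=KiB u_to=MB
:: 1008/15625
~$ reckoner upend
:: 35/569
~$ reckoner grow x=-72
:: -40933/569

Answer: acc=-40933/569


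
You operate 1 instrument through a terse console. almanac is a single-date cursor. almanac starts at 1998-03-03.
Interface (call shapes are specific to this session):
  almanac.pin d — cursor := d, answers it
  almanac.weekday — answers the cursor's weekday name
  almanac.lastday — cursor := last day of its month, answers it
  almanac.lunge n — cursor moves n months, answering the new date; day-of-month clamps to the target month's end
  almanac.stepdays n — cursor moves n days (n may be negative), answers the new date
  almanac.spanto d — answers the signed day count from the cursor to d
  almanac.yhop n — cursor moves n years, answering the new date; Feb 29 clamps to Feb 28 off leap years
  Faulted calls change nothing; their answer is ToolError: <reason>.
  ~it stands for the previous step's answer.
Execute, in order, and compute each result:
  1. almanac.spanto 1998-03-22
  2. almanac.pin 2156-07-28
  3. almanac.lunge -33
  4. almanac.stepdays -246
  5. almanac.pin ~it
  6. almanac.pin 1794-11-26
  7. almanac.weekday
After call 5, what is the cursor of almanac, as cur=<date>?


Answer: cur=2153-02-24

Derivation:
[in] almanac.spanto d: 1998-03-22
[out] 19
[in] almanac.pin d: 2156-07-28
[out] 2156-07-28
[in] almanac.lunge n: -33
[out] 2153-10-28
[in] almanac.stepdays n: -246
[out] 2153-02-24
[in] almanac.pin d: ~it
[out] 2153-02-24
[in] almanac.pin d: 1794-11-26
[out] 1794-11-26
[in] almanac.weekday
[out] Wednesday


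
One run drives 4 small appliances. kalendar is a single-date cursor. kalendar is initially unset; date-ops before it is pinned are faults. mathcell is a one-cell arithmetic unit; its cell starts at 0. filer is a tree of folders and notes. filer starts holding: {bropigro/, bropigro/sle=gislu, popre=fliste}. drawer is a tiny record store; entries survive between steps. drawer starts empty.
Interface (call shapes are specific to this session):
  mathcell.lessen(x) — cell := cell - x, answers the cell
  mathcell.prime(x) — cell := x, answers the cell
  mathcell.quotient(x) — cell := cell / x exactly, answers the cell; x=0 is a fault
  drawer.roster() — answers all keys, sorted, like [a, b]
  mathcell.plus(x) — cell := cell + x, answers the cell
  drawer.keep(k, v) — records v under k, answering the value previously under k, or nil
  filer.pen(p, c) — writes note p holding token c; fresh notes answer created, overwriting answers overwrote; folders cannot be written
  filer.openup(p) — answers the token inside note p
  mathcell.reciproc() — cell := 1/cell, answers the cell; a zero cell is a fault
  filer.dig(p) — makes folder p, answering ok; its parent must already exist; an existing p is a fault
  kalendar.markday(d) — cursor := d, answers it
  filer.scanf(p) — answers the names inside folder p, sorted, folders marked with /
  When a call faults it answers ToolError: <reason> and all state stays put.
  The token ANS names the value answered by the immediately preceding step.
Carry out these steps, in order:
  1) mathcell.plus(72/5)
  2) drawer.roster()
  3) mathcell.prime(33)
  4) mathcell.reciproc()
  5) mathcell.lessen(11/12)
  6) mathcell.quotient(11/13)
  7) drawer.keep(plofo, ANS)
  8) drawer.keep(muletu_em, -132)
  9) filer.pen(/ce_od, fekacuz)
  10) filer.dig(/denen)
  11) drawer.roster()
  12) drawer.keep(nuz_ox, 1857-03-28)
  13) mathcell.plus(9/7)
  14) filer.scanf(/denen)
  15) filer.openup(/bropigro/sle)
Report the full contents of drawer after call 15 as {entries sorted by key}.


Answer: {muletu_em=-132, nuz_ox=1857-03-28, plofo=-507/484}

Derivation:
Using mathcell.plus(x=72/5), yielding 72/5.
I call drawer.roster, → [].
Next I call mathcell.prime(x=33), which returns 33.
Next I call mathcell.reciproc, giving 1/33.
I run mathcell.lessen(x=11/12), giving -39/44.
I run mathcell.quotient(x=11/13), which returns -507/484.
Next I call drawer.keep(k=plofo, v=ANS), → nil.
Calling drawer.keep(k=muletu_em, v=-132), yielding nil.
Now I run filer.pen(p=/ce_od, c=fekacuz): created.
I invoke filer.dig(p=/denen), → ok.
I run drawer.roster, yielding [muletu_em, plofo].
Now I run drawer.keep(k=nuz_ox, v=1857-03-28), yielding nil.
I run mathcell.plus(x=9/7), yielding 807/3388.
Using filer.scanf(p=/denen), and get [].
Then filer.openup(p=/bropigro/sle), yielding gislu.


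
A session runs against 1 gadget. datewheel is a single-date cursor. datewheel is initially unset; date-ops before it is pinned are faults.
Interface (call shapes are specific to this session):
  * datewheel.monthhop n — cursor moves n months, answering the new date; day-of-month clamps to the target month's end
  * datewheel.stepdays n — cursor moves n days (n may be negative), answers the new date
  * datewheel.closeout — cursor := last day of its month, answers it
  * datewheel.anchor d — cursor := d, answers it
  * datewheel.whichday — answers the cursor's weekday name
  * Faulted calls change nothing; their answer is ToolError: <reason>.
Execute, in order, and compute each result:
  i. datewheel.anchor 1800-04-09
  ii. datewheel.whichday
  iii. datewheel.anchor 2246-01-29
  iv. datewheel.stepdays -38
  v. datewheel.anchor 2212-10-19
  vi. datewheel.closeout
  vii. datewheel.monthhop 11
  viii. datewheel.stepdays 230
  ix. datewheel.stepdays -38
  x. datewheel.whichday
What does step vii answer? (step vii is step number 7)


Answer: 2213-09-30

Derivation:
;; anchor(1800-04-09) : 1800-04-09
;; whichday() : Wednesday
;; anchor(2246-01-29) : 2246-01-29
;; stepdays(-38) : 2245-12-22
;; anchor(2212-10-19) : 2212-10-19
;; closeout() : 2212-10-31
;; monthhop(11) : 2213-09-30
;; stepdays(230) : 2214-05-18
;; stepdays(-38) : 2214-04-10
;; whichday() : Sunday
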